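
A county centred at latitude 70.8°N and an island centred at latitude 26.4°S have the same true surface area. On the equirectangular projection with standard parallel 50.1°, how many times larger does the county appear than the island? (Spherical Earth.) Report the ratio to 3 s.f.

The equidistant cylindrical projection with φ₀ = 50.1° has h = 1 (meridians true) and k = cos φ₀ / cos φ along parallels.
Areal scale at 70.8°: h·k = 1.000 × 1.950 = 1.950.
Areal scale at 26.4°: h·k = 1.000 × 0.7161 = 0.7161.
Ratio = 1.950/0.7161 ≈ 2.72.

2.72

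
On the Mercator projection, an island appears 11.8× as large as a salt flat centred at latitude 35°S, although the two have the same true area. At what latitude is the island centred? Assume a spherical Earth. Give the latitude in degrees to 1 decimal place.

Mercator areal scale is sec²φ, so apparent-area ratio = sec²φ₁ / sec²φ₂ = cos²φ₂ / cos²φ₁.
cos²φ₂ / cos²φ₁ = 11.8  ⇒  cos φ₁ = cos 35° / √11.8 = 0.8192/3.435 = 0.2385.
φ₁ = arccos(0.2385) ≈ 76.2°.

76.2°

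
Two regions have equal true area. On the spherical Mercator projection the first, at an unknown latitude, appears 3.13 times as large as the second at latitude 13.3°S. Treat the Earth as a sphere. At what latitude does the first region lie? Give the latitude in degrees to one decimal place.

For equal true areas on Mercator, apparent areas scale as sec²φ, so the ratio is cos²φ₂ / cos²φ₁.
cos²φ₂ / cos²φ₁ = 3.13  ⇒  cos φ₁ = cos 13.3° / √3.13 = 0.9732/1.769 = 0.5501.
φ₁ = arccos(0.5501) ≈ 56.6°.

56.6°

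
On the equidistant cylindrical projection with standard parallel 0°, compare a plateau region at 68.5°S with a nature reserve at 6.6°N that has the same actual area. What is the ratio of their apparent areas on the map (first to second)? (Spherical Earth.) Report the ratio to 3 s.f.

2.71

For the equirectangular projection with φ₀ = 0 (plate carrée), h = 1 along meridians and k = sec φ along parallels.
Areal scale at 68.5°: h·k = 1.000 × 2.729 = 2.729.
Areal scale at 6.6°: h·k = 1.000 × 1.007 = 1.007.
Ratio = 2.729/1.007 ≈ 2.71.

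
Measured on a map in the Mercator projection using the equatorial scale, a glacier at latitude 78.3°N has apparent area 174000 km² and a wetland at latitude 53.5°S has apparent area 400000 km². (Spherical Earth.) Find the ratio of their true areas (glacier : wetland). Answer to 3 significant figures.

On Mercator the areal scale is sec²φ, so true area = apparent × cos²φ.
True area of glacier: 174000 × cos²(78.3°) = 174000 × 0.04112 = 7155 km².
True area of wetland: 400000 × cos²(53.5°) = 400000 × 0.3538 = 141500 km².
Ratio = 7155 / 141500 ≈ 0.0506.

0.0506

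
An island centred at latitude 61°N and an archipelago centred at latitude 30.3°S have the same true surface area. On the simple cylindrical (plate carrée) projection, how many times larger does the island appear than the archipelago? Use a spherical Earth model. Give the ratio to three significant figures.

1.78

In the plate carrée (x = Rλ, y = Rφ), meridians are true-scale (h = 1) and parallels are stretched by k = sec φ.
Areal scale at 61°: h·k = 1.000 × 2.063 = 2.063.
Areal scale at 30.3°: h·k = 1.000 × 1.158 = 1.158.
Ratio = 2.063/1.158 ≈ 1.78.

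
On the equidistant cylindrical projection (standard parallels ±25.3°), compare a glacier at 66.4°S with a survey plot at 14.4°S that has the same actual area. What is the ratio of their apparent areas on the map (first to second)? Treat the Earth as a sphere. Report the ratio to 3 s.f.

2.42

With standard parallel φ₀ = 25.3°, the equirectangular projection gives x = Rλ cos φ₀, y = Rφ, so h = 1 and k = cos 25.3° / cos φ.
Areal scale at 66.4°: h·k = 1.000 × 2.258 = 2.258.
Areal scale at 14.4°: h·k = 1.000 × 0.9334 = 0.9334.
Ratio = 2.258/0.9334 ≈ 2.42.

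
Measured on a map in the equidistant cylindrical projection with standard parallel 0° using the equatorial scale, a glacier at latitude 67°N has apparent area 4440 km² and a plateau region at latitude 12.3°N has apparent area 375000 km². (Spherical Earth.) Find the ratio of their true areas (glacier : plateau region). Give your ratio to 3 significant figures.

On the plate carrée, areal scale = h·k = 1 × sec φ, so true area = apparent × cos φ.
True area of glacier: 4440 × cos(67°) = 4440 × 0.3907 = 1735 km².
True area of plateau region: 375000 × cos(12.3°) = 375000 × 0.9770 = 366400 km².
Ratio = 1735 / 366400 ≈ 0.00473.

0.00473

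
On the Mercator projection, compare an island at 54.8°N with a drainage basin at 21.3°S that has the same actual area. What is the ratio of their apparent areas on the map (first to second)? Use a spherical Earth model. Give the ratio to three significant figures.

Mercator is conformal with k = sec φ, so areal scale = k² = sec²φ.
At 54.8°: sec²(54.8°) = 1/0.5764² = 3.010.
At 21.3°: sec²(21.3°) = 1/0.9317² = 1.152.
Ratio = 3.010/1.152 = cos²(21.3°)/cos²(54.8°) ≈ 2.61.

2.61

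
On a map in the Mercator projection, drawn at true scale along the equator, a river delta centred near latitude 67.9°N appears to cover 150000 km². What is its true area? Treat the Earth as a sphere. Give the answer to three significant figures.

The Mercator projection is conformal; its linear scale factor is the same in every direction and equals sec φ = 1/cos φ.
Areal scale = k² = sec²φ = 1/cos²(67.9°) = 1/0.3762² = 7.065.
True area = apparent / (areal scale) = 150000 / 7.065 ≈ 21200 km².

21200 km²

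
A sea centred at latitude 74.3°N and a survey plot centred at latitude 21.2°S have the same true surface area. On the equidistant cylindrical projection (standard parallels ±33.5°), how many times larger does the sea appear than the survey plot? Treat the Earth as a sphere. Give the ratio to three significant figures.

3.45

With standard parallel φ₀ = 33.5°, the equirectangular projection gives x = Rλ cos φ₀, y = Rφ, so h = 1 and k = cos 33.5° / cos φ.
Areal scale at 74.3°: h·k = 1.000 × 3.082 = 3.082.
Areal scale at 21.2°: h·k = 1.000 × 0.8944 = 0.8944.
Ratio = 3.082/0.8944 ≈ 3.45.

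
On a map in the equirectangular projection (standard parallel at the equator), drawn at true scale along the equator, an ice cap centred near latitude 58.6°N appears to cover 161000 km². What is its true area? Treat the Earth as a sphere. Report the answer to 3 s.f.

For the equirectangular projection with φ₀ = 0 (plate carrée), h = 1 along meridians and k = sec φ along parallels.
Areal scale = h·k = 1 × sec φ; at 58.6°, h = 1.000, k = 1.919, so h·k = 1.919.
True area = apparent / (areal scale) = 161000 / 1.919 ≈ 83900 km².

83900 km²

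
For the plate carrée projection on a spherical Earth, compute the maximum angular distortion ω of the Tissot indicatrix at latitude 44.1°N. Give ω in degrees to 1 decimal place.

Plate carrée maps x = Rλ, y = Rφ. The meridian scale is h = 1 and the parallel scale is k = 1/cos φ = sec φ.
At 44.1°: h = 1.000, k = 1.393; principal scales a = 1.393, b = 1.000.
sin(ω/2) = (a − b)/(a + b) = 0.3925/2.393 = 0.1641, so ω = 2 arcsin(0.1641) ≈ 18.9°.

18.9°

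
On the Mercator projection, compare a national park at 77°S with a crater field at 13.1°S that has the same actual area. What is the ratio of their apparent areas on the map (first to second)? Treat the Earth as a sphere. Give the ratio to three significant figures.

On Mercator, area is exaggerated by sec²φ = 1/cos²φ.
At 77°: sec²(77°) = 1/0.2250² = 19.76.
At 13.1°: sec²(13.1°) = 1/0.9740² = 1.054.
Ratio = 19.76/1.054 = cos²(13.1°)/cos²(77°) ≈ 18.7.

18.7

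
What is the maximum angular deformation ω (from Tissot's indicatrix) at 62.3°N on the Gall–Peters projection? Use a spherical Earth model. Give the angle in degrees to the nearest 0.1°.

46.7°

Gall–Peters is a cylindrical equal-area projection with standard parallels at ±45°. Cylindrical equal-area (φ₀ = 45°): h = cos φ / cos 45° along meridians, k = cos 45° / cos φ along parallels; h·k = 1.
At 62.3°: h = 0.6574, k = 1.521; principal scales a = 1.521, b = 0.6574.
sin(ω/2) = (a − b)/(a + b) = 0.8638/2.179 = 0.3965, so ω = 2 arcsin(0.3965) ≈ 46.7°.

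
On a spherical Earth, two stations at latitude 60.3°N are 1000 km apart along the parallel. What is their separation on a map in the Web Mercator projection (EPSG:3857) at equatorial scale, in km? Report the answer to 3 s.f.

Mercator is conformal, so the point scale is isotropic: h = k = sec φ = 1/cos φ.
Along the parallel, k = sec 60.3° = 1/0.4955 = 2.018.
Map distance = 1000 × 2.018 ≈ 2020 km.

2020 km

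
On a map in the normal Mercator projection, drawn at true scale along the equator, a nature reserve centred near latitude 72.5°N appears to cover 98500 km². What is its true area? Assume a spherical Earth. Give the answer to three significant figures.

8910 km²

The Mercator projection is conformal; its linear scale factor is the same in every direction and equals sec φ = 1/cos φ.
Areal scale = k² = sec²φ = 1/cos²(72.5°) = 1/0.3007² = 11.06.
True area = apparent / (areal scale) = 98500 / 11.06 ≈ 8910 km².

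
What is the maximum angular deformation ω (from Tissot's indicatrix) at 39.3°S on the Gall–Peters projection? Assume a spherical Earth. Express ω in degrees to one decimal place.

The Gall–Peters projection is cylindrical equal-area with φ₀ = 45°. Cylindrical equal-area (φ₀ = 45°): h = cos φ / cos 45° along meridians, k = cos 45° / cos φ along parallels; h·k = 1.
At 39.3°: h = 1.094, k = 0.9138; principal scales a = 1.094, b = 0.9138.
sin(ω/2) = (a − b)/(a + b) = 0.1806/2.008 = 0.08994, so ω = 2 arcsin(0.08994) ≈ 10.3°.

10.3°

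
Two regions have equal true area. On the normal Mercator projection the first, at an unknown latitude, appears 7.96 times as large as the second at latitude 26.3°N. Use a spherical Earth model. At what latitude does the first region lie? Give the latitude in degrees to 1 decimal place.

For equal true areas on Mercator, apparent areas scale as sec²φ, so the ratio is cos²φ₂ / cos²φ₁.
cos²φ₂ / cos²φ₁ = 7.96  ⇒  cos φ₁ = cos 26.3° / √7.96 = 0.8965/2.821 = 0.3178.
φ₁ = arccos(0.3178) ≈ 71.5°.

71.5°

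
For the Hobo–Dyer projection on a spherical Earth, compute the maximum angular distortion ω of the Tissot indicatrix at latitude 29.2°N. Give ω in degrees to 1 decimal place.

Hobo–Dyer is a cylindrical equal-area projection with standard parallels at ±37.5°. Cylindrical equal-area (φ₀ = 37.5°): h = cos φ / cos 37.5° along meridians, k = cos 37.5° / cos φ along parallels; h·k = 1.
At 29.2°: h = 1.100, k = 0.9088; principal scales a = 1.100, b = 0.9088.
sin(ω/2) = (a − b)/(a + b) = 0.1914/2.009 = 0.09529, so ω = 2 arcsin(0.09529) ≈ 10.9°.

10.9°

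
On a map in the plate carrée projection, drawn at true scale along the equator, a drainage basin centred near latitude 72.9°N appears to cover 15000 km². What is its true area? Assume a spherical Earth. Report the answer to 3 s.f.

4410 km²

In the plate carrée (x = Rλ, y = Rφ), meridians are true-scale (h = 1) and parallels are stretched by k = sec φ.
Areal scale = h·k = 1 × sec φ; at 72.9°, h = 1.000, k = 3.401, so h·k = 3.401.
True area = apparent / (areal scale) = 15000 / 3.401 ≈ 4410 km².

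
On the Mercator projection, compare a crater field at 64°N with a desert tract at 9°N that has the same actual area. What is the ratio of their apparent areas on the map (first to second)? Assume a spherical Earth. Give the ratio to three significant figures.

Mercator is conformal with k = sec φ, so areal scale = k² = sec²φ.
At 64°: sec²(64°) = 1/0.4384² = 5.204.
At 9°: sec²(9°) = 1/0.9877² = 1.025.
Ratio = 5.204/1.025 = cos²(9°)/cos²(64°) ≈ 5.08.

5.08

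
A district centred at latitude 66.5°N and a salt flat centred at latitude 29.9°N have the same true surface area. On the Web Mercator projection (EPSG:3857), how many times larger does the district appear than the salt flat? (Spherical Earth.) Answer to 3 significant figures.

4.73

Mercator is conformal with k = sec φ, so areal scale = k² = sec²φ.
At 66.5°: sec²(66.5°) = 1/0.3987² = 6.289.
At 29.9°: sec²(29.9°) = 1/0.8669² = 1.331.
Ratio = 6.289/1.331 = cos²(29.9°)/cos²(66.5°) ≈ 4.73.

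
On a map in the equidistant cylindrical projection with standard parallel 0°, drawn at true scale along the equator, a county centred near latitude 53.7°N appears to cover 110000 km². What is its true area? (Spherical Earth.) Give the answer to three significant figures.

For the equirectangular projection with φ₀ = 0 (plate carrée), h = 1 along meridians and k = sec φ along parallels.
Areal scale = h·k = 1 × sec φ; at 53.7°, h = 1.000, k = 1.689, so h·k = 1.689.
True area = apparent / (areal scale) = 110000 / 1.689 ≈ 65100 km².

65100 km²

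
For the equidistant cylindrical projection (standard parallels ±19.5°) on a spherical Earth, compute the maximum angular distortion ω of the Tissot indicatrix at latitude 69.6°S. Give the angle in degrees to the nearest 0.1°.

In the equirectangular projection with standard parallel φ₀ = 19.5° (x = Rλ cos φ₀, y = Rφ), meridians are true-scale (h = 1) and the parallel scale is k = cos φ₀ / cos φ.
At 69.6°: h = 1.000, k = 2.704; principal scales a = 2.704, b = 1.000.
sin(ω/2) = (a − b)/(a + b) = 1.704/3.704 = 0.4601, so ω = 2 arcsin(0.4601) ≈ 54.8°.

54.8°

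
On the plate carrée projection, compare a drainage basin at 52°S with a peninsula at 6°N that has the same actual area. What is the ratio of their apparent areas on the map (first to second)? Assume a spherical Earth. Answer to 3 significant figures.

Plate carrée maps x = Rλ, y = Rφ. The meridian scale is h = 1 and the parallel scale is k = 1/cos φ = sec φ.
Areal scale at 52°: h·k = 1.000 × 1.624 = 1.624.
Areal scale at 6°: h·k = 1.000 × 1.006 = 1.006.
Ratio = 1.624/1.006 ≈ 1.62.

1.62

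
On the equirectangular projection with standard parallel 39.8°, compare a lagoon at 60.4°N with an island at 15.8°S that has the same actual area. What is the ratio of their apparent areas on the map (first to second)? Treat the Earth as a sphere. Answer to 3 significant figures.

In the equirectangular projection with standard parallel φ₀ = 39.8° (x = Rλ cos φ₀, y = Rφ), meridians are true-scale (h = 1) and the parallel scale is k = cos φ₀ / cos φ.
Areal scale at 60.4°: h·k = 1.000 × 1.555 = 1.555.
Areal scale at 15.8°: h·k = 1.000 × 0.7985 = 0.7985.
Ratio = 1.555/0.7985 ≈ 1.95.

1.95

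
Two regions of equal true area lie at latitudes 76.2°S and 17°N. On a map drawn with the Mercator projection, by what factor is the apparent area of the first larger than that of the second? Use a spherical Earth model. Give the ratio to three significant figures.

On Mercator, area is exaggerated by sec²φ = 1/cos²φ.
At 76.2°: sec²(76.2°) = 1/0.2385² = 17.58.
At 17°: sec²(17°) = 1/0.9563² = 1.093.
Ratio = 17.58/1.093 = cos²(17°)/cos²(76.2°) ≈ 16.1.

16.1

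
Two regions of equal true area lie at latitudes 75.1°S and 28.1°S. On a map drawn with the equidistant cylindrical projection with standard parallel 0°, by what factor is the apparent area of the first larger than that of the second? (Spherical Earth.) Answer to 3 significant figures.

3.43

Plate carrée maps x = Rλ, y = Rφ. The meridian scale is h = 1 and the parallel scale is k = 1/cos φ = sec φ.
Areal scale at 75.1°: h·k = 1.000 × 3.889 = 3.889.
Areal scale at 28.1°: h·k = 1.000 × 1.134 = 1.134.
Ratio = 3.889/1.134 ≈ 3.43.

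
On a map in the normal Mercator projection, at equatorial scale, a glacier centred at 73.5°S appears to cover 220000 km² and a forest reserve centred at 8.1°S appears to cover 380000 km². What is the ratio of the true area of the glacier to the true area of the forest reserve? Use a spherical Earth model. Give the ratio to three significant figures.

Mercator's areal exaggeration is sec²φ; hence true area = (apparent area) · cos²φ.
True area of glacier: 220000 × cos²(73.5°) = 220000 × 0.08066 = 17750 km².
True area of forest reserve: 380000 × cos²(8.1°) = 380000 × 0.9801 = 372500 km².
Ratio = 17750 / 372500 ≈ 0.0476.

0.0476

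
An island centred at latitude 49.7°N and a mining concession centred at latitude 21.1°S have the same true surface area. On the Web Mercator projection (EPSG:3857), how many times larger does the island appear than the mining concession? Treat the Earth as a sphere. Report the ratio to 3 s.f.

Mercator areal scale is sec²φ.
At 49.7°: sec²(49.7°) = 1/0.6468² = 2.390.
At 21.1°: sec²(21.1°) = 1/0.9330² = 1.149.
Ratio = 2.390/1.149 = cos²(21.1°)/cos²(49.7°) ≈ 2.08.

2.08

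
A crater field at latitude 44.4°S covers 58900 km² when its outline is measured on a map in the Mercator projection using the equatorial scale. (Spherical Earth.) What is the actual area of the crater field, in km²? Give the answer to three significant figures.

The Mercator projection is conformal; its linear scale factor is the same in every direction and equals sec φ = 1/cos φ.
Areal scale = k² = sec²φ = 1/cos²(44.4°) = 1/0.7145² = 1.959.
True area = apparent / (areal scale) = 58900 / 1.959 ≈ 30100 km².

30100 km²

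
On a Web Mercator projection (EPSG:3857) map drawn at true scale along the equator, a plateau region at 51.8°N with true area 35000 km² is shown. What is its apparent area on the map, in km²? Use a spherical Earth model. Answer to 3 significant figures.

For Mercator, h = k = sec φ (a conformal cylindrical projection has a single point scale, 1/cos φ).
Areal scale = k² = sec²φ = 1/cos²(51.8°) = 1/0.6184² = 2.615.
Apparent area = 35000 × 2.615 ≈ 91500 km².

91500 km²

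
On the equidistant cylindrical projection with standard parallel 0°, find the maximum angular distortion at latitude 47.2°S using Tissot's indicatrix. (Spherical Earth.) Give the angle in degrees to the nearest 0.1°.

22.0°

In the plate carrée (x = Rλ, y = Rφ), meridians are true-scale (h = 1) and parallels are stretched by k = sec φ.
At 47.2°: h = 1.000, k = 1.472; principal scales a = 1.472, b = 1.000.
sin(ω/2) = (a − b)/(a + b) = 0.4718/2.472 = 0.1909, so ω = 2 arcsin(0.1909) ≈ 22.0°.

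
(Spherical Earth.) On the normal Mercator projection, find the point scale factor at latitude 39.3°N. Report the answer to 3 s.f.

1.29

For Mercator, h = k = sec φ (a conformal cylindrical projection has a single point scale, 1/cos φ).
k = 1/cos 39.3° = 1/0.7738 = 1.292.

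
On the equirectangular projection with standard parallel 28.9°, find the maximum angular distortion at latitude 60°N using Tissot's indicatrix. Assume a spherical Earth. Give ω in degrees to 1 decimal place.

With standard parallel φ₀ = 28.9°, the equirectangular projection gives x = Rλ cos φ₀, y = Rφ, so h = 1 and k = cos 28.9° / cos φ.
At 60°: h = 1.000, k = 1.751; principal scales a = 1.751, b = 1.000.
sin(ω/2) = (a − b)/(a + b) = 0.7509/2.751 = 0.2730, so ω = 2 arcsin(0.2730) ≈ 31.7°.

31.7°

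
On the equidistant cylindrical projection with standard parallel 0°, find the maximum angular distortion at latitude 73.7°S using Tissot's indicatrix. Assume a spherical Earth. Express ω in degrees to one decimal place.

68.3°

For the equirectangular projection with φ₀ = 0 (plate carrée), h = 1 along meridians and k = sec φ along parallels.
At 73.7°: h = 1.000, k = 3.563; principal scales a = 3.563, b = 1.000.
sin(ω/2) = (a − b)/(a + b) = 2.563/4.563 = 0.5617, so ω = 2 arcsin(0.5617) ≈ 68.3°.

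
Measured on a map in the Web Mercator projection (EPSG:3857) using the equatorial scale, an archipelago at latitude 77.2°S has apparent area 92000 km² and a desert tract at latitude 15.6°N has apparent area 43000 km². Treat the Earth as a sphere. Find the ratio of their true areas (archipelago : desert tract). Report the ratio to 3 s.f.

On Mercator the areal scale is sec²φ, so true area = apparent × cos²φ.
True area of archipelago: 92000 × cos²(77.2°) = 92000 × 0.04908 = 4516 km².
True area of desert tract: 43000 × cos²(15.6°) = 43000 × 0.9277 = 39890 km².
Ratio = 4516 / 39890 ≈ 0.113.

0.113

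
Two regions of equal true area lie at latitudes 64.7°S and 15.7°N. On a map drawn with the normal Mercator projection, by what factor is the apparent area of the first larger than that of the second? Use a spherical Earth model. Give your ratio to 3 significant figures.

5.07

On Mercator, area is exaggerated by sec²φ = 1/cos²φ.
At 64.7°: sec²(64.7°) = 1/0.4274² = 5.475.
At 15.7°: sec²(15.7°) = 1/0.9627² = 1.079.
Ratio = 5.475/1.079 = cos²(15.7°)/cos²(64.7°) ≈ 5.07.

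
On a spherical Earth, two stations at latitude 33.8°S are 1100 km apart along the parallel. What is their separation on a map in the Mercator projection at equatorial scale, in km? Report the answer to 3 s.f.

1320 km

For Mercator, h = k = sec φ (a conformal cylindrical projection has a single point scale, 1/cos φ).
Along the parallel, k = sec 33.8° = 1/0.8310 = 1.203.
Map distance = 1100 × 1.203 ≈ 1320 km.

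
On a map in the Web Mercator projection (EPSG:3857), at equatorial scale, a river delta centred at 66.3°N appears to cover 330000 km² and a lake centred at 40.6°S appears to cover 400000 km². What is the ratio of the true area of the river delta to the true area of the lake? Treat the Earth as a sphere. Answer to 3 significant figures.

0.231

Since Mercator area scale is 1/cos²φ, the true area equals the apparent area multiplied by cos²φ.
True area of river delta: 330000 × cos²(66.3°) = 330000 × 0.1616 = 53320 km².
True area of lake: 400000 × cos²(40.6°) = 400000 × 0.5765 = 230600 km².
Ratio = 53320 / 230600 ≈ 0.231.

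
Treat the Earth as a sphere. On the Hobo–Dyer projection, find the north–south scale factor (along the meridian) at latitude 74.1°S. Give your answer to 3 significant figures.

0.345

The Hobo–Dyer projection is cylindrical equal-area with φ₀ = 37.5°. A cylindrical equal-area projection with standard parallel φ₀ has meridian scale h = cos φ / cos φ₀ and parallel scale k = cos φ₀ / cos φ (so areas are preserved, h·k = 1).
h = cos 74.1° / cos 37.5° = 0.2740/0.7934 = 0.3453.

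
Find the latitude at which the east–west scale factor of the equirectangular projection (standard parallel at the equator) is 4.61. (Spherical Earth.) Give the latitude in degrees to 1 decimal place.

77.5°

Plate carrée: h = 1, k = sec φ along parallels.
sec φ = 4.61  ⇒  cos φ = 0.2169  ⇒  φ ≈ 77.5°.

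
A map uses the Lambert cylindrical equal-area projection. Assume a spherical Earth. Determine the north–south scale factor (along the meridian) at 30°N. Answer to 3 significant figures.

0.866

The Lambert cylindrical equal-area projection is the cylindrical equal-area projection with its standard parallel at the equator (φ₀ = 0). For cylindrical equal-area with standard parallel φ₀, h = cos φ / cos φ₀ and k = cos φ₀ / cos φ, so h·k = 1.
h = cos 30° / cos 0° = 0.8660/1.000 = 0.8660.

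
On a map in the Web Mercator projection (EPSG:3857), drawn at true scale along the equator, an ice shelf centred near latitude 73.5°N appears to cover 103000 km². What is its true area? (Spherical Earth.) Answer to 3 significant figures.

8310 km²

The Mercator projection is conformal; its linear scale factor is the same in every direction and equals sec φ = 1/cos φ.
Areal scale = k² = sec²φ = 1/cos²(73.5°) = 1/0.2840² = 12.40.
True area = apparent / (areal scale) = 103000 / 12.40 ≈ 8310 km².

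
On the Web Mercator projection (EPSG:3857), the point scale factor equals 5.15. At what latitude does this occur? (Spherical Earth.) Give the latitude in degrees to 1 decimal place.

Mercator scale is k = sec φ = 1/cos φ.
1/cos φ = 5.15  ⇒  cos φ = 0.1942  ⇒  φ = arccos(0.1942) ≈ 78.8°.

78.8°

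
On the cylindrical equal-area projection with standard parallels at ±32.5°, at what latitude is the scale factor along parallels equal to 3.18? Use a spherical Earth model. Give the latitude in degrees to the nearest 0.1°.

74.6°

For cylindrical equal-area with standard parallel φ₀, h = cos φ / cos φ₀ and k = cos φ₀ / cos φ, so h·k = 1.
k = cos φ₀ / cos φ = 3.18  ⇒  cos φ = cos 32.5° / 3.18 = 0.2652.
φ = arccos(0.2652) ≈ 74.6°.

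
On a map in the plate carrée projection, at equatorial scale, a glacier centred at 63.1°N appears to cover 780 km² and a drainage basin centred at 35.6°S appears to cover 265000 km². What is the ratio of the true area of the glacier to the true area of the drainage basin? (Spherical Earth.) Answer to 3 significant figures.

On the plate carrée, areal scale = h·k = 1 × sec φ, so true area = apparent × cos φ.
True area of glacier: 780 × cos(63.1°) = 780 × 0.4524 = 352.9 km².
True area of drainage basin: 265000 × cos(35.6°) = 265000 × 0.8131 = 215500 km².
Ratio = 352.9 / 215500 ≈ 0.00164.

0.00164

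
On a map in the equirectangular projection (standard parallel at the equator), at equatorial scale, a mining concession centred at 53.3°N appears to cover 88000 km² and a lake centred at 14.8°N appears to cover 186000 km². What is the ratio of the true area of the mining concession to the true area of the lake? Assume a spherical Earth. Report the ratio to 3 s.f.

0.292

Plate carrée has h = 1 and k = sec φ, giving areal scale sec φ; true area = (apparent area) · cos φ.
True area of mining concession: 88000 × cos(53.3°) = 88000 × 0.5976 = 52590 km².
True area of lake: 186000 × cos(14.8°) = 186000 × 0.9668 = 179800 km².
Ratio = 52590 / 179800 ≈ 0.292.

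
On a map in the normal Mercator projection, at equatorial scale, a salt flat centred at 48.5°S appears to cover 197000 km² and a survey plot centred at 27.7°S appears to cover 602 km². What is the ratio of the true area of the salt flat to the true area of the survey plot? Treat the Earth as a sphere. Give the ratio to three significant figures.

Since Mercator area scale is 1/cos²φ, the true area equals the apparent area multiplied by cos²φ.
True area of salt flat: 197000 × cos²(48.5°) = 197000 × 0.4391 = 86500 km².
True area of survey plot: 602 × cos²(27.7°) = 602 × 0.7839 = 471.9 km².
Ratio = 86500 / 471.9 ≈ 183.

183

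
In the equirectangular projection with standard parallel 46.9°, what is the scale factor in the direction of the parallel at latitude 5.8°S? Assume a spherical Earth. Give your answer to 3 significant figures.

0.687

The equidistant cylindrical projection with φ₀ = 46.9° has h = 1 (meridians true) and k = cos φ₀ / cos φ along parallels.
k = cos 46.9° / cos 5.8° = 0.6833/0.9949 = 0.6868.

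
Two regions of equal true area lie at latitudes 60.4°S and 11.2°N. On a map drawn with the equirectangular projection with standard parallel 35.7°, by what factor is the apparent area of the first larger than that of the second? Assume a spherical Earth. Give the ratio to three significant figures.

1.99

The equidistant cylindrical projection with φ₀ = 35.7° has h = 1 (meridians true) and k = cos φ₀ / cos φ along parallels.
Areal scale at 60.4°: h·k = 1.000 × 1.644 = 1.644.
Areal scale at 11.2°: h·k = 1.000 × 0.8278 = 0.8278.
Ratio = 1.644/0.8278 ≈ 1.99.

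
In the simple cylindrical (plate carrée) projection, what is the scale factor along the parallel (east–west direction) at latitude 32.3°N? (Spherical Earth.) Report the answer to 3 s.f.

For the equirectangular projection with φ₀ = 0 (plate carrée), h = 1 along meridians and k = sec φ along parallels.
k = 1/cos 32.3° = 1/0.8453 = 1.183.

1.18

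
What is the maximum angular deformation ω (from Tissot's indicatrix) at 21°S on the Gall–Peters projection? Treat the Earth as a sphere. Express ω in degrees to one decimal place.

Gall–Peters is a cylindrical equal-area projection with standard parallels at ±45°. For cylindrical equal-area with standard parallel φ₀, h = cos φ / cos φ₀ and k = cos φ₀ / cos φ, so h·k = 1.
At 21°: h = 1.320, k = 0.7574; principal scales a = 1.320, b = 0.7574.
sin(ω/2) = (a − b)/(a + b) = 0.5629/2.078 = 0.2709, so ω = 2 arcsin(0.2709) ≈ 31.4°.

31.4°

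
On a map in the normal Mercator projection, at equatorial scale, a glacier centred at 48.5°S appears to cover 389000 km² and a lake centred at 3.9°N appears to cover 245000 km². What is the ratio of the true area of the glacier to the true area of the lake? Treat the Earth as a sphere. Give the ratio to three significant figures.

0.700

On Mercator the areal scale is sec²φ, so true area = apparent × cos²φ.
True area of glacier: 389000 × cos²(48.5°) = 389000 × 0.4391 = 170800 km².
True area of lake: 245000 × cos²(3.9°) = 245000 × 0.9954 = 243900 km².
Ratio = 170800 / 243900 ≈ 0.700.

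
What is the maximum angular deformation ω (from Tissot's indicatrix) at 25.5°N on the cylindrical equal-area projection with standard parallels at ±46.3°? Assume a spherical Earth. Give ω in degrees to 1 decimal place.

30.3°

Cylindrical equal-area (φ₀ = 46.3°): h = cos φ / cos 46.3° along meridians, k = cos 46.3° / cos φ along parallels; h·k = 1.
At 25.5°: h = 1.306, k = 0.7654; principal scales a = 1.306, b = 0.7654.
sin(ω/2) = (a − b)/(a + b) = 0.5410/2.072 = 0.2611, so ω = 2 arcsin(0.2611) ≈ 30.3°.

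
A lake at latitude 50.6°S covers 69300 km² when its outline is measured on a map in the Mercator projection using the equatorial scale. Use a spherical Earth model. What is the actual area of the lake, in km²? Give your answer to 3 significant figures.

27900 km²

For Mercator, h = k = sec φ (a conformal cylindrical projection has a single point scale, 1/cos φ).
Areal scale = k² = sec²φ = 1/cos²(50.6°) = 1/0.6347² = 2.482.
True area = apparent / (areal scale) = 69300 / 2.482 ≈ 27900 km².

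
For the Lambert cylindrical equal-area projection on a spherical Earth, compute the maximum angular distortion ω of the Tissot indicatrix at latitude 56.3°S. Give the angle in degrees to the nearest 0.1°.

The Lambert cylindrical equal-area projection is the cylindrical equal-area projection with its standard parallel at the equator (φ₀ = 0). A cylindrical equal-area projection with standard parallel φ₀ has meridian scale h = cos φ / cos φ₀ and parallel scale k = cos φ₀ / cos φ (so areas are preserved, h·k = 1).
At 56.3°: h = 0.5548, k = 1.802; principal scales a = 1.802, b = 0.5548.
sin(ω/2) = (a − b)/(a + b) = 1.247/2.357 = 0.5292, so ω = 2 arcsin(0.5292) ≈ 63.9°.

63.9°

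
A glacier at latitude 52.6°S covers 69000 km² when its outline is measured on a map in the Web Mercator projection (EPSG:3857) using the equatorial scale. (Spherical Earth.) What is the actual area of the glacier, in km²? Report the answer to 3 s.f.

25500 km²

For Mercator, h = k = sec φ (a conformal cylindrical projection has a single point scale, 1/cos φ).
Areal scale = k² = sec²φ = 1/cos²(52.6°) = 1/0.6074² = 2.711.
True area = apparent / (areal scale) = 69000 / 2.711 ≈ 25500 km².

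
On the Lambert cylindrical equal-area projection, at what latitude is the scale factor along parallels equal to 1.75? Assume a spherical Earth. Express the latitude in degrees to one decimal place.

55.2°

The Lambert cylindrical equal-area projection is the cylindrical equal-area projection with its standard parallel at the equator (φ₀ = 0). For cylindrical equal-area with standard parallel φ₀, h = cos φ / cos φ₀ and k = cos φ₀ / cos φ, so h·k = 1.
k = cos φ₀ / cos φ = 1.75  ⇒  cos φ = cos 0° / 1.75 = 0.5714.
φ = arccos(0.5714) ≈ 55.2°.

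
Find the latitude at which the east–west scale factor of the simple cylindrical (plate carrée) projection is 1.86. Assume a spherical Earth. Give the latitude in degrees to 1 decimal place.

Plate carrée: h = 1, k = sec φ along parallels.
sec φ = 1.86  ⇒  cos φ = 0.5376  ⇒  φ ≈ 57.5°.

57.5°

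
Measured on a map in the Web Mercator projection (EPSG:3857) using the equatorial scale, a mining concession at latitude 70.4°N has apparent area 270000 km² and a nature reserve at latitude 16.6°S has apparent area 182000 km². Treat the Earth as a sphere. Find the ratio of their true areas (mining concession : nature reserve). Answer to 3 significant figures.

0.182

On Mercator the areal scale is sec²φ, so true area = apparent × cos²φ.
True area of mining concession: 270000 × cos²(70.4°) = 270000 × 0.1125 = 30380 km².
True area of nature reserve: 182000 × cos²(16.6°) = 182000 × 0.9184 = 167100 km².
Ratio = 30380 / 167100 ≈ 0.182.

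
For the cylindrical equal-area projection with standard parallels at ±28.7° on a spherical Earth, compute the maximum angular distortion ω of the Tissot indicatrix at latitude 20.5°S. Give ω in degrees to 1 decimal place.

Cylindrical equal-area (φ₀ = 28.7°): h = cos φ / cos 28.7° along meridians, k = cos 28.7° / cos φ along parallels; h·k = 1.
At 20.5°: h = 1.068, k = 0.9364; principal scales a = 1.068, b = 0.9364.
sin(ω/2) = (a − b)/(a + b) = 0.1314/2.004 = 0.06557, so ω = 2 arcsin(0.06557) ≈ 7.5°.

7.5°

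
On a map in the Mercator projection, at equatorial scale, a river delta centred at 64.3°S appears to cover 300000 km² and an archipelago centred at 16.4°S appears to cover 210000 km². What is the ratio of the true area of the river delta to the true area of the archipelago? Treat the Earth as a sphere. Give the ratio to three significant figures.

0.292

On Mercator the areal scale is sec²φ, so true area = apparent × cos²φ.
True area of river delta: 300000 × cos²(64.3°) = 300000 × 0.1881 = 56420 km².
True area of archipelago: 210000 × cos²(16.4°) = 210000 × 0.9203 = 193300 km².
Ratio = 56420 / 193300 ≈ 0.292.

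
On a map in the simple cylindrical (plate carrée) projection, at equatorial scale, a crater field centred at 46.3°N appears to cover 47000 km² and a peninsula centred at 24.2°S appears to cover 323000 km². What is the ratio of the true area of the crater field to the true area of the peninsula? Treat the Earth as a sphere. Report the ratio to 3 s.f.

On the plate carrée, areal scale = h·k = 1 × sec φ, so true area = apparent × cos φ.
True area of crater field: 47000 × cos(46.3°) = 47000 × 0.6909 = 32470 km².
True area of peninsula: 323000 × cos(24.2°) = 323000 × 0.9121 = 294600 km².
Ratio = 32470 / 294600 ≈ 0.110.

0.110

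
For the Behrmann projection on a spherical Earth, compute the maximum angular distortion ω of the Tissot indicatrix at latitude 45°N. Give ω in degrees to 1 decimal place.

23.1°

Behrmann is a cylindrical equal-area projection with standard parallels at ±30°. Cylindrical equal-area (φ₀ = 30°): h = cos φ / cos 30° along meridians, k = cos 30° / cos φ along parallels; h·k = 1.
At 45°: h = 0.8165, k = 1.225; principal scales a = 1.225, b = 0.8165.
sin(ω/2) = (a − b)/(a + b) = 0.4082/2.041 = 0.2000, so ω = 2 arcsin(0.2000) ≈ 23.1°.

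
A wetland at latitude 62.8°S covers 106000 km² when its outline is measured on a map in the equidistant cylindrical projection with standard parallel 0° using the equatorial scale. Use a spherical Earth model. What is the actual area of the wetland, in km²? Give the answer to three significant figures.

Plate carrée maps x = Rλ, y = Rφ. The meridian scale is h = 1 and the parallel scale is k = 1/cos φ = sec φ.
Areal scale = h·k = 1 × sec φ; at 62.8°, h = 1.000, k = 2.188, so h·k = 2.188.
True area = apparent / (areal scale) = 106000 / 2.188 ≈ 48500 km².

48500 km²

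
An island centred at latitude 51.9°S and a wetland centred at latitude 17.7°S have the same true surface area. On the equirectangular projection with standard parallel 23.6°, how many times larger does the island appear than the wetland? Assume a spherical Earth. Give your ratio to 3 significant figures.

1.54

With standard parallel φ₀ = 23.6°, the equirectangular projection gives x = Rλ cos φ₀, y = Rφ, so h = 1 and k = cos 23.6° / cos φ.
Areal scale at 51.9°: h·k = 1.000 × 1.485 = 1.485.
Areal scale at 17.7°: h·k = 1.000 × 0.9619 = 0.9619.
Ratio = 1.485/0.9619 ≈ 1.54.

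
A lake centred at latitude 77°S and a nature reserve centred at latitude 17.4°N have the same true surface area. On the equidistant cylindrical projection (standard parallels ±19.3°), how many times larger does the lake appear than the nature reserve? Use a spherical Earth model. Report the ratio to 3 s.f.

4.24

With standard parallel φ₀ = 19.3°, the equirectangular projection gives x = Rλ cos φ₀, y = Rφ, so h = 1 and k = cos 19.3° / cos φ.
Areal scale at 77°: h·k = 1.000 × 4.196 = 4.196.
Areal scale at 17.4°: h·k = 1.000 × 0.9891 = 0.9891.
Ratio = 4.196/0.9891 ≈ 4.24.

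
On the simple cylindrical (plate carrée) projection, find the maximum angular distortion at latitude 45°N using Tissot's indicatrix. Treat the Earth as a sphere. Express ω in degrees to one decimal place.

19.8°

In the plate carrée (x = Rλ, y = Rφ), meridians are true-scale (h = 1) and parallels are stretched by k = sec φ.
At 45°: h = 1.000, k = 1.414; principal scales a = 1.414, b = 1.000.
sin(ω/2) = (a − b)/(a + b) = 0.4142/2.414 = 0.1716, so ω = 2 arcsin(0.1716) ≈ 19.8°.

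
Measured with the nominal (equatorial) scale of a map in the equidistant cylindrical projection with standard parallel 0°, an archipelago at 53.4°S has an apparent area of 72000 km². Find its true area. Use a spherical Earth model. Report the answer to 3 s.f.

In the plate carrée (x = Rλ, y = Rφ), meridians are true-scale (h = 1) and parallels are stretched by k = sec φ.
Areal scale = h·k = 1 × sec φ; at 53.4°, h = 1.000, k = 1.677, so h·k = 1.677.
True area = apparent / (areal scale) = 72000 / 1.677 ≈ 42900 km².

42900 km²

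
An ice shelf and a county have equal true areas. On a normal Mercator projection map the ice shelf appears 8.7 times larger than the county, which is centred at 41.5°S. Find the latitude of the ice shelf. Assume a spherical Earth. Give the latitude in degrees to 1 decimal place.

Mercator areal scale is sec²φ, so apparent-area ratio = sec²φ₁ / sec²φ₂ = cos²φ₂ / cos²φ₁.
cos²φ₂ / cos²φ₁ = 8.7  ⇒  cos φ₁ = cos 41.5° / √8.7 = 0.7490/2.950 = 0.2539.
φ₁ = arccos(0.2539) ≈ 75.3°.

75.3°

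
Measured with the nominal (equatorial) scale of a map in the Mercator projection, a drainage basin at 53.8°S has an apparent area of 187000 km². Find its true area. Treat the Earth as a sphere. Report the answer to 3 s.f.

For Mercator, h = k = sec φ (a conformal cylindrical projection has a single point scale, 1/cos φ).
Areal scale = k² = sec²φ = 1/cos²(53.8°) = 1/0.5906² = 2.867.
True area = apparent / (areal scale) = 187000 / 2.867 ≈ 65200 km².

65200 km²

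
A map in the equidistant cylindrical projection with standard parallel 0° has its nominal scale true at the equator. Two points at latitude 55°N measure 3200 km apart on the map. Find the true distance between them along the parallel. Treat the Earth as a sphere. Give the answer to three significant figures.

Plate carrée maps x = Rλ, y = Rφ. The meridian scale is h = 1 and the parallel scale is k = 1/cos φ = sec φ.
Along the parallel at 55°, map distances are exaggerated by k = sec 55° = 1.743.
True distance = 3200 / 1.743 = 3200 × cos 55° ≈ 1840 km.

1840 km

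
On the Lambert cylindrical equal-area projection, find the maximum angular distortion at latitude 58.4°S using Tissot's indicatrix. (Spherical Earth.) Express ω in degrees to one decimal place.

69.4°

The Lambert cylindrical equal-area projection is the cylindrical equal-area projection with its standard parallel at the equator (φ₀ = 0). For cylindrical equal-area with standard parallel φ₀, h = cos φ / cos φ₀ and k = cos φ₀ / cos φ, so h·k = 1.
At 58.4°: h = 0.5240, k = 1.908; principal scales a = 1.908, b = 0.5240.
sin(ω/2) = (a − b)/(a + b) = 1.384/2.432 = 0.5692, so ω = 2 arcsin(0.5692) ≈ 69.4°.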